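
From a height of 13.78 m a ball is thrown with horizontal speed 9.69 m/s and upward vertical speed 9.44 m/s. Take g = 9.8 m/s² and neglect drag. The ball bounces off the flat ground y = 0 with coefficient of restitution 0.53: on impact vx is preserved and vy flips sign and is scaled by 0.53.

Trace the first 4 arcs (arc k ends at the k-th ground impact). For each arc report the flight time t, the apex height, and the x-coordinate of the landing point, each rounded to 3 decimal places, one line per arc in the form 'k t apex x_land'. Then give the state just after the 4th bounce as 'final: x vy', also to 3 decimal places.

1 2.897 18.327 28.074
2 2.050 5.148 47.938
3 1.086 1.446 58.466
4 0.576 0.406 64.046
final: 64.046 1.495

Arc 1: start y=13.780, vy=9.440 → t=2.897, apex=18.327, x_land=28.074, impact vy=-18.953
  bounce: vy ← 0.53·18.953 = 10.045
Arc 2: start y=0.000, vy=10.045 → t=2.050, apex=5.148, x_land=47.938, impact vy=-10.045
  bounce: vy ← 0.53·10.045 = 5.324
Arc 3: start y=0.000, vy=5.324 → t=1.086, apex=1.446, x_land=58.466, impact vy=-5.324
  bounce: vy ← 0.53·5.324 = 2.822
Arc 4: start y=0.000, vy=2.822 → t=0.576, apex=0.406, x_land=64.046, impact vy=-2.822
  bounce: vy ← 0.53·2.822 = 1.495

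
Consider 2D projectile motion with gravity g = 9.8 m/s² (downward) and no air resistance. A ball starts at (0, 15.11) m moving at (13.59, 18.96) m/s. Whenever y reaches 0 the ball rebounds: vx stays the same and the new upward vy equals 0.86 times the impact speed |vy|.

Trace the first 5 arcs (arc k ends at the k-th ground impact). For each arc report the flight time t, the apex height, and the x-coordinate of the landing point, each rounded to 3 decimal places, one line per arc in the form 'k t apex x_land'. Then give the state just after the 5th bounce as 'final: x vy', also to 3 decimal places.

Arc 1: start y=15.110, vy=18.960 → t=4.547, apex=33.451, x_land=61.800, impact vy=-25.605
  bounce: vy ← 0.86·25.605 = 22.021
Arc 2: start y=0.000, vy=22.021 → t=4.494, apex=24.740, x_land=122.874, impact vy=-22.021
  bounce: vy ← 0.86·22.021 = 18.938
Arc 3: start y=0.000, vy=18.938 → t=3.865, apex=18.298, x_land=175.397, impact vy=-18.938
  bounce: vy ← 0.86·18.938 = 16.286
Arc 4: start y=0.000, vy=16.286 → t=3.324, apex=13.533, x_land=220.567, impact vy=-16.286
  bounce: vy ← 0.86·16.286 = 14.006
Arc 5: start y=0.000, vy=14.006 → t=2.858, apex=10.009, x_land=259.414, impact vy=-14.006
  bounce: vy ← 0.86·14.006 = 12.045

1 4.547 33.451 61.800
2 4.494 24.740 122.874
3 3.865 18.298 175.397
4 3.324 13.533 220.567
5 2.858 10.009 259.414
final: 259.414 12.045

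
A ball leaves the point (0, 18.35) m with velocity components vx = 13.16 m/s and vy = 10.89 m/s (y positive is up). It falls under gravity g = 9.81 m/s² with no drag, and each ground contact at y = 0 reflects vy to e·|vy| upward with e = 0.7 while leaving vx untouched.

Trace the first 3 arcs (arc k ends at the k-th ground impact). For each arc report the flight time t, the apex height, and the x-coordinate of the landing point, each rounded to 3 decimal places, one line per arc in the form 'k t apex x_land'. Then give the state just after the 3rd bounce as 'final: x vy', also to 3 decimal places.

Arc 1: start y=18.350, vy=10.890 → t=3.340, apex=24.394, x_land=43.957, impact vy=-21.877
  bounce: vy ← 0.7·21.877 = 15.314
Arc 2: start y=0.000, vy=15.314 → t=3.122, apex=11.953, x_land=85.045, impact vy=-15.314
  bounce: vy ← 0.7·15.314 = 10.720
Arc 3: start y=0.000, vy=10.720 → t=2.186, apex=5.857, x_land=113.806, impact vy=-10.720
  bounce: vy ← 0.7·10.720 = 7.504

1 3.340 24.394 43.957
2 3.122 11.953 85.045
3 2.186 5.857 113.806
final: 113.806 7.504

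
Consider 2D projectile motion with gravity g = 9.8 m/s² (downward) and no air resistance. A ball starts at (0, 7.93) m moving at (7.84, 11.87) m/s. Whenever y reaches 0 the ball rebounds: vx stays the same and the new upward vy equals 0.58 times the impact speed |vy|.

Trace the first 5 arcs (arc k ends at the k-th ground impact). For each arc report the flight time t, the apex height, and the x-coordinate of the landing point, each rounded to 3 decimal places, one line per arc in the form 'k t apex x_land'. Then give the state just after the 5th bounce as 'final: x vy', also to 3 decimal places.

Arc 1: start y=7.930, vy=11.870 → t=2.968, apex=15.119, x_land=23.267, impact vy=-17.214
  bounce: vy ← 0.58·17.214 = 9.984
Arc 2: start y=0.000, vy=9.984 → t=2.038, apex=5.086, x_land=39.242, impact vy=-9.984
  bounce: vy ← 0.58·9.984 = 5.791
Arc 3: start y=0.000, vy=5.791 → t=1.182, apex=1.711, x_land=48.507, impact vy=-5.791
  bounce: vy ← 0.58·5.791 = 3.359
Arc 4: start y=0.000, vy=3.359 → t=0.685, apex=0.576, x_land=53.881, impact vy=-3.359
  bounce: vy ← 0.58·3.359 = 1.948
Arc 5: start y=0.000, vy=1.948 → t=0.398, apex=0.194, x_land=56.998, impact vy=-1.948
  bounce: vy ← 0.58·1.948 = 1.130

1 2.968 15.119 23.267
2 2.038 5.086 39.242
3 1.182 1.711 48.507
4 0.685 0.576 53.881
5 0.398 0.194 56.998
final: 56.998 1.130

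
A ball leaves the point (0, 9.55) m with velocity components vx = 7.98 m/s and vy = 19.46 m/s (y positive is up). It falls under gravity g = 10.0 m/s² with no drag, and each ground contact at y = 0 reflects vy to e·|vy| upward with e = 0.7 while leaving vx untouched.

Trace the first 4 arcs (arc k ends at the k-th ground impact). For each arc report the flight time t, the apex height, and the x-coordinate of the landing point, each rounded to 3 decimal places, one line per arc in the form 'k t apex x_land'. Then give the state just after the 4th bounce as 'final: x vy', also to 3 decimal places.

1 4.333 28.485 34.576
2 3.342 13.957 61.241
3 2.339 6.839 79.907
4 1.637 3.351 92.974
final: 92.974 5.731

Arc 1: start y=9.550, vy=19.460 → t=4.333, apex=28.485, x_land=34.576, impact vy=-23.868
  bounce: vy ← 0.7·23.868 = 16.708
Arc 2: start y=0.000, vy=16.708 → t=3.342, apex=13.957, x_land=61.241, impact vy=-16.708
  bounce: vy ← 0.7·16.708 = 11.695
Arc 3: start y=0.000, vy=11.695 → t=2.339, apex=6.839, x_land=79.907, impact vy=-11.695
  bounce: vy ← 0.7·11.695 = 8.187
Arc 4: start y=0.000, vy=8.187 → t=1.637, apex=3.351, x_land=92.974, impact vy=-8.187
  bounce: vy ← 0.7·8.187 = 5.731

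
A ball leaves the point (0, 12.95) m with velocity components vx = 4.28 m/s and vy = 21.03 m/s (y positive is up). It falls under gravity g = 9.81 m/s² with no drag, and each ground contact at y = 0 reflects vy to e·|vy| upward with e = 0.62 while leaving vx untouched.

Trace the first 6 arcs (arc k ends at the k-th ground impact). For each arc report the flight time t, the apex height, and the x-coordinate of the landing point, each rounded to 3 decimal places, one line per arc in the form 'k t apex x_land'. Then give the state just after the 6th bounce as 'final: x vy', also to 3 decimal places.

1 4.834 35.491 20.688
2 3.336 13.643 34.964
3 2.068 5.244 43.815
4 1.282 2.016 49.303
5 0.795 0.775 52.705
6 0.493 0.298 54.815
final: 54.815 1.499

Arc 1: start y=12.950, vy=21.030 → t=4.834, apex=35.491, x_land=20.688, impact vy=-26.388
  bounce: vy ← 0.62·26.388 = 16.361
Arc 2: start y=0.000, vy=16.361 → t=3.336, apex=13.643, x_land=34.964, impact vy=-16.361
  bounce: vy ← 0.62·16.361 = 10.144
Arc 3: start y=0.000, vy=10.144 → t=2.068, apex=5.244, x_land=43.815, impact vy=-10.144
  bounce: vy ← 0.62·10.144 = 6.289
Arc 4: start y=0.000, vy=6.289 → t=1.282, apex=2.016, x_land=49.303, impact vy=-6.289
  bounce: vy ← 0.62·6.289 = 3.899
Arc 5: start y=0.000, vy=3.899 → t=0.795, apex=0.775, x_land=52.705, impact vy=-3.899
  bounce: vy ← 0.62·3.899 = 2.418
Arc 6: start y=0.000, vy=2.418 → t=0.493, apex=0.298, x_land=54.815, impact vy=-2.418
  bounce: vy ← 0.62·2.418 = 1.499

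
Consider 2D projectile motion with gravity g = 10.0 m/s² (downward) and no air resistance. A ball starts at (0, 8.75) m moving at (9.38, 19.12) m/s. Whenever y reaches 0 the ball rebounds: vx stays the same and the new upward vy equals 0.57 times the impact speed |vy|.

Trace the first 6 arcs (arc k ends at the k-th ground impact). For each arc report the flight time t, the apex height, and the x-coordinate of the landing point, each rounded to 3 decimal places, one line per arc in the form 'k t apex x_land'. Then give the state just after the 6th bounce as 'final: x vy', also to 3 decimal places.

Arc 1: start y=8.750, vy=19.120 → t=4.237, apex=27.029, x_land=39.743, impact vy=-23.250
  bounce: vy ← 0.57·23.250 = 13.253
Arc 2: start y=0.000, vy=13.253 → t=2.651, apex=8.782, x_land=64.605, impact vy=-13.253
  bounce: vy ← 0.57·13.253 = 7.554
Arc 3: start y=0.000, vy=7.554 → t=1.511, apex=2.853, x_land=78.777, impact vy=-7.554
  bounce: vy ← 0.57·7.554 = 4.306
Arc 4: start y=0.000, vy=4.306 → t=0.861, apex=0.927, x_land=86.854, impact vy=-4.306
  bounce: vy ← 0.57·4.306 = 2.454
Arc 5: start y=0.000, vy=2.454 → t=0.491, apex=0.301, x_land=91.458, impact vy=-2.454
  bounce: vy ← 0.57·2.454 = 1.399
Arc 6: start y=0.000, vy=1.399 → t=0.280, apex=0.098, x_land=94.083, impact vy=-1.399
  bounce: vy ← 0.57·1.399 = 0.797

1 4.237 27.029 39.743
2 2.651 8.782 64.605
3 1.511 2.853 78.777
4 0.861 0.927 86.854
5 0.491 0.301 91.458
6 0.280 0.098 94.083
final: 94.083 0.797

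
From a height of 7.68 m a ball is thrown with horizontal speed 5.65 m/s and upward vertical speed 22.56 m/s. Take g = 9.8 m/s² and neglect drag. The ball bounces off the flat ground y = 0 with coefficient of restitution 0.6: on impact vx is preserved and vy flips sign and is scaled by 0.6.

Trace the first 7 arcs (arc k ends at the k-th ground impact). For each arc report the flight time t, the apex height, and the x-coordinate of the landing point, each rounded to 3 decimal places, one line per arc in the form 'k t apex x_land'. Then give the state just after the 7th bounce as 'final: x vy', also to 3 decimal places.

1 4.922 33.647 27.812
2 3.145 12.113 45.579
3 1.887 4.361 56.239
4 1.132 1.570 62.635
5 0.679 0.565 66.472
6 0.408 0.203 68.775
7 0.245 0.073 70.156
final: 70.156 0.719

Arc 1: start y=7.680, vy=22.560 → t=4.922, apex=33.647, x_land=27.812, impact vy=-25.680
  bounce: vy ← 0.6·25.680 = 15.408
Arc 2: start y=0.000, vy=15.408 → t=3.145, apex=12.113, x_land=45.579, impact vy=-15.408
  bounce: vy ← 0.6·15.408 = 9.245
Arc 3: start y=0.000, vy=9.245 → t=1.887, apex=4.361, x_land=56.239, impact vy=-9.245
  bounce: vy ← 0.6·9.245 = 5.547
Arc 4: start y=0.000, vy=5.547 → t=1.132, apex=1.570, x_land=62.635, impact vy=-5.547
  bounce: vy ← 0.6·5.547 = 3.328
Arc 5: start y=0.000, vy=3.328 → t=0.679, apex=0.565, x_land=66.472, impact vy=-3.328
  bounce: vy ← 0.6·3.328 = 1.997
Arc 6: start y=0.000, vy=1.997 → t=0.408, apex=0.203, x_land=68.775, impact vy=-1.997
  bounce: vy ← 0.6·1.997 = 1.198
Arc 7: start y=0.000, vy=1.198 → t=0.245, apex=0.073, x_land=70.156, impact vy=-1.198
  bounce: vy ← 0.6·1.198 = 0.719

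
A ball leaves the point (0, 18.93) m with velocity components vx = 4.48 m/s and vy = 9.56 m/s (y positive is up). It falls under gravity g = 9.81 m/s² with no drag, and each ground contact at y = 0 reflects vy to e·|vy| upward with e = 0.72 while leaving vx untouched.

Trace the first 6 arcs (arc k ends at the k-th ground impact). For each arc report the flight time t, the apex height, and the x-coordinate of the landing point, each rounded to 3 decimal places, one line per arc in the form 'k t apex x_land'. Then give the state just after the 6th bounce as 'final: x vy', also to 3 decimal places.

1 3.167 23.588 14.190
2 3.158 12.228 28.337
3 2.274 6.339 38.523
4 1.637 3.286 45.857
5 1.179 1.704 51.138
6 0.849 0.883 54.939
final: 54.939 2.997

Arc 1: start y=18.930, vy=9.560 → t=3.167, apex=23.588, x_land=14.190, impact vy=-21.513
  bounce: vy ← 0.72·21.513 = 15.489
Arc 2: start y=0.000, vy=15.489 → t=3.158, apex=12.228, x_land=28.337, impact vy=-15.489
  bounce: vy ← 0.72·15.489 = 11.152
Arc 3: start y=0.000, vy=11.152 → t=2.274, apex=6.339, x_land=38.523, impact vy=-11.152
  bounce: vy ← 0.72·11.152 = 8.030
Arc 4: start y=0.000, vy=8.030 → t=1.637, apex=3.286, x_land=45.857, impact vy=-8.030
  bounce: vy ← 0.72·8.030 = 5.781
Arc 5: start y=0.000, vy=5.781 → t=1.179, apex=1.704, x_land=51.138, impact vy=-5.781
  bounce: vy ← 0.72·5.781 = 4.163
Arc 6: start y=0.000, vy=4.163 → t=0.849, apex=0.883, x_land=54.939, impact vy=-4.163
  bounce: vy ← 0.72·4.163 = 2.997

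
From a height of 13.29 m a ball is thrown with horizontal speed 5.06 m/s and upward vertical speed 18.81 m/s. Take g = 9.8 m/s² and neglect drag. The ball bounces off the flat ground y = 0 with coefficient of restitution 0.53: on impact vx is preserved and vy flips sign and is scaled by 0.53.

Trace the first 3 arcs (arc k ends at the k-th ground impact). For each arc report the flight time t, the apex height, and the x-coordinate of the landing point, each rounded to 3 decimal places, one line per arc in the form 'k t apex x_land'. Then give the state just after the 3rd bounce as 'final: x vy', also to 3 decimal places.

Arc 1: start y=13.290, vy=18.810 → t=4.448, apex=31.342, x_land=22.509, impact vy=-24.785
  bounce: vy ← 0.53·24.785 = 13.136
Arc 2: start y=0.000, vy=13.136 → t=2.681, apex=8.804, x_land=36.074, impact vy=-13.136
  bounce: vy ← 0.53·13.136 = 6.962
Arc 3: start y=0.000, vy=6.962 → t=1.421, apex=2.473, x_land=43.264, impact vy=-6.962
  bounce: vy ← 0.53·6.962 = 3.690

1 4.448 31.342 22.509
2 2.681 8.804 36.074
3 1.421 2.473 43.264
final: 43.264 3.690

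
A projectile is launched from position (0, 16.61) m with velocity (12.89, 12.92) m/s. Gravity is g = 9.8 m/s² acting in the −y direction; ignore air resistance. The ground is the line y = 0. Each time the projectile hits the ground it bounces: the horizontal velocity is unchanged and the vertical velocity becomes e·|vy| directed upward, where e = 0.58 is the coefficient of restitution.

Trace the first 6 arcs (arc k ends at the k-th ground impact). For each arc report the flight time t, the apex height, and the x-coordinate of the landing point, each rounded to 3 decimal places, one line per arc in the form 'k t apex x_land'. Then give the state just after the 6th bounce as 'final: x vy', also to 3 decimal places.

1 3.583 25.127 46.183
2 2.627 8.453 80.042
3 1.524 2.843 99.681
4 0.884 0.957 111.071
5 0.513 0.322 117.678
6 0.297 0.108 121.509
final: 121.509 0.845

Arc 1: start y=16.610, vy=12.920 → t=3.583, apex=25.127, x_land=46.183, impact vy=-22.192
  bounce: vy ← 0.58·22.192 = 12.871
Arc 2: start y=0.000, vy=12.871 → t=2.627, apex=8.453, x_land=80.042, impact vy=-12.871
  bounce: vy ← 0.58·12.871 = 7.465
Arc 3: start y=0.000, vy=7.465 → t=1.524, apex=2.843, x_land=99.681, impact vy=-7.465
  bounce: vy ← 0.58·7.465 = 4.330
Arc 4: start y=0.000, vy=4.330 → t=0.884, apex=0.957, x_land=111.071, impact vy=-4.330
  bounce: vy ← 0.58·4.330 = 2.511
Arc 5: start y=0.000, vy=2.511 → t=0.513, apex=0.322, x_land=117.678, impact vy=-2.511
  bounce: vy ← 0.58·2.511 = 1.457
Arc 6: start y=0.000, vy=1.457 → t=0.297, apex=0.108, x_land=121.509, impact vy=-1.457
  bounce: vy ← 0.58·1.457 = 0.845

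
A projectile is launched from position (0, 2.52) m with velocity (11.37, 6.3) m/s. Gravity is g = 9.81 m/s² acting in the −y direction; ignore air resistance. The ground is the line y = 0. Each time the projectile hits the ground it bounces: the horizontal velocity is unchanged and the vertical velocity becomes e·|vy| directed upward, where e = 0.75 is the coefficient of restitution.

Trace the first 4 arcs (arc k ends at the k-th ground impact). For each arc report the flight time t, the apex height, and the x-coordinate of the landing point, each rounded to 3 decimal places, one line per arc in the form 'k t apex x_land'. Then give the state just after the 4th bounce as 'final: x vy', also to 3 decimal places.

Arc 1: start y=2.520, vy=6.300 → t=1.605, apex=4.543, x_land=18.244, impact vy=-9.441
  bounce: vy ← 0.75·9.441 = 7.081
Arc 2: start y=0.000, vy=7.081 → t=1.444, apex=2.555, x_land=34.658, impact vy=-7.081
  bounce: vy ← 0.75·7.081 = 5.311
Arc 3: start y=0.000, vy=5.311 → t=1.083, apex=1.437, x_land=46.968, impact vy=-5.311
  bounce: vy ← 0.75·5.311 = 3.983
Arc 4: start y=0.000, vy=3.983 → t=0.812, apex=0.809, x_land=56.200, impact vy=-3.983
  bounce: vy ← 0.75·3.983 = 2.987

1 1.605 4.543 18.244
2 1.444 2.555 34.658
3 1.083 1.437 46.968
4 0.812 0.809 56.200
final: 56.200 2.987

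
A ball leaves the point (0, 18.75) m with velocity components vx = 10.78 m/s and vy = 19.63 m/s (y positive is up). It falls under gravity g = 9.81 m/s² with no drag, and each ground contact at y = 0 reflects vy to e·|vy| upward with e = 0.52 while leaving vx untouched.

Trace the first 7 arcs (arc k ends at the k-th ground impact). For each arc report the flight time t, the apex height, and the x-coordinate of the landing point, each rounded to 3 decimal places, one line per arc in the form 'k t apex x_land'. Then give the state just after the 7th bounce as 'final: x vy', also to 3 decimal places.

1 4.799 38.390 51.729
2 2.910 10.381 83.094
3 1.513 2.807 99.404
4 0.787 0.759 107.885
5 0.409 0.205 112.295
6 0.213 0.055 114.588
7 0.111 0.015 115.781
final: 115.781 0.282

Arc 1: start y=18.750, vy=19.630 → t=4.799, apex=38.390, x_land=51.729, impact vy=-27.445
  bounce: vy ← 0.52·27.445 = 14.271
Arc 2: start y=0.000, vy=14.271 → t=2.910, apex=10.381, x_land=83.094, impact vy=-14.271
  bounce: vy ← 0.52·14.271 = 7.421
Arc 3: start y=0.000, vy=7.421 → t=1.513, apex=2.807, x_land=99.404, impact vy=-7.421
  bounce: vy ← 0.52·7.421 = 3.859
Arc 4: start y=0.000, vy=3.859 → t=0.787, apex=0.759, x_land=107.885, impact vy=-3.859
  bounce: vy ← 0.52·3.859 = 2.007
Arc 5: start y=0.000, vy=2.007 → t=0.409, apex=0.205, x_land=112.295, impact vy=-2.007
  bounce: vy ← 0.52·2.007 = 1.043
Arc 6: start y=0.000, vy=1.043 → t=0.213, apex=0.055, x_land=114.588, impact vy=-1.043
  bounce: vy ← 0.52·1.043 = 0.543
Arc 7: start y=0.000, vy=0.543 → t=0.111, apex=0.015, x_land=115.781, impact vy=-0.543
  bounce: vy ← 0.52·0.543 = 0.282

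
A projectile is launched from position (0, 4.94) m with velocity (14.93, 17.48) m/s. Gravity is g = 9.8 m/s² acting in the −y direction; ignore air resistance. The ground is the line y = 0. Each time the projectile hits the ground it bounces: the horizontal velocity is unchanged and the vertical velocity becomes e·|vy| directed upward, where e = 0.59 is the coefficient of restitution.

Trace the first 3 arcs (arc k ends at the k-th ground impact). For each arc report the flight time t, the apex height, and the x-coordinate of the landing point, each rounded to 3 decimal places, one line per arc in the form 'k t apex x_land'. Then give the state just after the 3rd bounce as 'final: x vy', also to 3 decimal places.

Arc 1: start y=4.940, vy=17.480 → t=3.831, apex=20.529, x_land=57.190, impact vy=-20.059
  bounce: vy ← 0.59·20.059 = 11.835
Arc 2: start y=0.000, vy=11.835 → t=2.415, apex=7.146, x_land=93.250, impact vy=-11.835
  bounce: vy ← 0.59·11.835 = 6.983
Arc 3: start y=0.000, vy=6.983 → t=1.425, apex=2.488, x_land=114.526, impact vy=-6.983
  bounce: vy ← 0.59·6.983 = 4.120

1 3.831 20.529 57.190
2 2.415 7.146 93.250
3 1.425 2.488 114.526
final: 114.526 4.120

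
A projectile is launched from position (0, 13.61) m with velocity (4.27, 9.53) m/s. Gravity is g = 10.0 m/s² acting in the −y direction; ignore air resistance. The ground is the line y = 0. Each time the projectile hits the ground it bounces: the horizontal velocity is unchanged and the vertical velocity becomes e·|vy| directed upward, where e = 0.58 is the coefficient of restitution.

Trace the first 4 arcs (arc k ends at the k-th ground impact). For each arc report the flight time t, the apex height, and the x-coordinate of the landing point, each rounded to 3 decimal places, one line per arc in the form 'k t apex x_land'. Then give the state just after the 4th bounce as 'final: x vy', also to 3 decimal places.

Arc 1: start y=13.610, vy=9.530 → t=2.858, apex=18.151, x_land=12.205, impact vy=-19.053
  bounce: vy ← 0.58·19.053 = 11.051
Arc 2: start y=0.000, vy=11.051 → t=2.210, apex=6.106, x_land=21.642, impact vy=-11.051
  bounce: vy ← 0.58·11.051 = 6.409
Arc 3: start y=0.000, vy=6.409 → t=1.282, apex=2.054, x_land=27.116, impact vy=-6.409
  bounce: vy ← 0.58·6.409 = 3.717
Arc 4: start y=0.000, vy=3.717 → t=0.743, apex=0.691, x_land=30.291, impact vy=-3.717
  bounce: vy ← 0.58·3.717 = 2.156

1 2.858 18.151 12.205
2 2.210 6.106 21.642
3 1.282 2.054 27.116
4 0.743 0.691 30.291
final: 30.291 2.156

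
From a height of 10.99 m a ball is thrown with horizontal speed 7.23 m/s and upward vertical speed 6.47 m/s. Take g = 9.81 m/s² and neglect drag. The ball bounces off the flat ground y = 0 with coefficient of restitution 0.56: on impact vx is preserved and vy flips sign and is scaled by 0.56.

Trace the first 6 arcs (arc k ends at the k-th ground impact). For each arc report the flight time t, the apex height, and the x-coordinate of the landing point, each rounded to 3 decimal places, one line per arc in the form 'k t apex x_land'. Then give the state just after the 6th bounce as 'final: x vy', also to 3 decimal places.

1 2.295 13.124 16.595
2 1.832 4.116 29.840
3 1.026 1.291 37.257
4 0.575 0.405 41.411
5 0.322 0.127 43.737
6 0.180 0.040 45.040
final: 45.040 0.495

Arc 1: start y=10.990, vy=6.470 → t=2.295, apex=13.124, x_land=16.595, impact vy=-16.046
  bounce: vy ← 0.56·16.046 = 8.986
Arc 2: start y=0.000, vy=8.986 → t=1.832, apex=4.116, x_land=29.840, impact vy=-8.986
  bounce: vy ← 0.56·8.986 = 5.032
Arc 3: start y=0.000, vy=5.032 → t=1.026, apex=1.291, x_land=37.257, impact vy=-5.032
  bounce: vy ← 0.56·5.032 = 2.818
Arc 4: start y=0.000, vy=2.818 → t=0.575, apex=0.405, x_land=41.411, impact vy=-2.818
  bounce: vy ← 0.56·2.818 = 1.578
Arc 5: start y=0.000, vy=1.578 → t=0.322, apex=0.127, x_land=43.737, impact vy=-1.578
  bounce: vy ← 0.56·1.578 = 0.884
Arc 6: start y=0.000, vy=0.884 → t=0.180, apex=0.040, x_land=45.040, impact vy=-0.884
  bounce: vy ← 0.56·0.884 = 0.495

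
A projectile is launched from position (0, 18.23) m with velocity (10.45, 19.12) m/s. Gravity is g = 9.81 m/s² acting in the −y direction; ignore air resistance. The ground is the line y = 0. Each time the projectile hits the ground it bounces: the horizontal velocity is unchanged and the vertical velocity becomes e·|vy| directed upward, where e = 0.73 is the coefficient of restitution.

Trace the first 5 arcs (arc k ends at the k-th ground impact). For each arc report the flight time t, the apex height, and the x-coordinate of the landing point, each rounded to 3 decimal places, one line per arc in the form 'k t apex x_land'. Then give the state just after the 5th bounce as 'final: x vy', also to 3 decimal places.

1 4.690 36.863 49.015
2 4.002 19.644 90.841
3 2.922 10.468 121.374
4 2.133 5.579 143.663
5 1.557 2.973 159.933
final: 159.933 5.575

Arc 1: start y=18.230, vy=19.120 → t=4.690, apex=36.863, x_land=49.015, impact vy=-26.893
  bounce: vy ← 0.73·26.893 = 19.632
Arc 2: start y=0.000, vy=19.632 → t=4.002, apex=19.644, x_land=90.841, impact vy=-19.632
  bounce: vy ← 0.73·19.632 = 14.331
Arc 3: start y=0.000, vy=14.331 → t=2.922, apex=10.468, x_land=121.374, impact vy=-14.331
  bounce: vy ← 0.73·14.331 = 10.462
Arc 4: start y=0.000, vy=10.462 → t=2.133, apex=5.579, x_land=143.663, impact vy=-10.462
  bounce: vy ← 0.73·10.462 = 7.637
Arc 5: start y=0.000, vy=7.637 → t=1.557, apex=2.973, x_land=159.933, impact vy=-7.637
  bounce: vy ← 0.73·7.637 = 5.575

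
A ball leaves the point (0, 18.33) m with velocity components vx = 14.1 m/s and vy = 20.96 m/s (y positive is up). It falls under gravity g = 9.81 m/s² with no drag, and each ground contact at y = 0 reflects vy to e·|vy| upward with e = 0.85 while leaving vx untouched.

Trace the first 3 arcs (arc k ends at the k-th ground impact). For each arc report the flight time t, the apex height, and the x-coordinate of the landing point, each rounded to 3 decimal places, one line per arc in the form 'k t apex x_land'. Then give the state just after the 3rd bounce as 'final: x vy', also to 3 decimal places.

Arc 1: start y=18.330, vy=20.960 → t=5.018, apex=40.722, x_land=70.753, impact vy=-28.266
  bounce: vy ← 0.85·28.266 = 24.026
Arc 2: start y=0.000, vy=24.026 → t=4.898, apex=29.421, x_land=139.818, impact vy=-24.026
  bounce: vy ← 0.85·24.026 = 20.422
Arc 3: start y=0.000, vy=20.422 → t=4.164, apex=21.257, x_land=198.524, impact vy=-20.422
  bounce: vy ← 0.85·20.422 = 17.359

1 5.018 40.722 70.753
2 4.898 29.421 139.818
3 4.164 21.257 198.524
final: 198.524 17.359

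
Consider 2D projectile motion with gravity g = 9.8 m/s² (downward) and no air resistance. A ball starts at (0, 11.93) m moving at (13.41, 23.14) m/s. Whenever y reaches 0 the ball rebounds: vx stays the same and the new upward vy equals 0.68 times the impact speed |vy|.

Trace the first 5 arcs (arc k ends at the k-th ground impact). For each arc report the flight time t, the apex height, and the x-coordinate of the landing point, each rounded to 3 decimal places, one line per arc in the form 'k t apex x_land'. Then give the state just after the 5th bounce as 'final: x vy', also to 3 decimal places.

Arc 1: start y=11.930, vy=23.140 → t=5.191, apex=39.249, x_land=69.617, impact vy=-27.736
  bounce: vy ← 0.68·27.736 = 18.861
Arc 2: start y=0.000, vy=18.861 → t=3.849, apex=18.149, x_land=121.233, impact vy=-18.861
  bounce: vy ← 0.68·18.861 = 12.825
Arc 3: start y=0.000, vy=12.825 → t=2.617, apex=8.392, x_land=156.332, impact vy=-12.825
  bounce: vy ← 0.68·12.825 = 8.721
Arc 4: start y=0.000, vy=8.721 → t=1.780, apex=3.880, x_land=180.200, impact vy=-8.721
  bounce: vy ← 0.68·8.721 = 5.930
Arc 5: start y=0.000, vy=5.930 → t=1.210, apex=1.794, x_land=196.429, impact vy=-5.930
  bounce: vy ← 0.68·5.930 = 4.033

1 5.191 39.249 69.617
2 3.849 18.149 121.233
3 2.617 8.392 156.332
4 1.780 3.880 180.200
5 1.210 1.794 196.429
final: 196.429 4.033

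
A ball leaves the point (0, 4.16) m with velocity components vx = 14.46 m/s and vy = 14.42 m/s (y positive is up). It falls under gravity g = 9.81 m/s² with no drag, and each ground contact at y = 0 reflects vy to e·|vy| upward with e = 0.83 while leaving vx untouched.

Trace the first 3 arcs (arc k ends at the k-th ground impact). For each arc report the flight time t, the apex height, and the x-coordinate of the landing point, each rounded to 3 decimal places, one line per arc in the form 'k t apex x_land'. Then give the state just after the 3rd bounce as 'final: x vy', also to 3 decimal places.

Arc 1: start y=4.160, vy=14.420 → t=3.205, apex=14.758, x_land=46.337, impact vy=-17.016
  bounce: vy ← 0.83·17.016 = 14.124
Arc 2: start y=0.000, vy=14.124 → t=2.879, apex=10.167, x_land=87.974, impact vy=-14.124
  bounce: vy ← 0.83·14.124 = 11.723
Arc 3: start y=0.000, vy=11.723 → t=2.390, apex=7.004, x_land=122.532, impact vy=-11.723
  bounce: vy ← 0.83·11.723 = 9.730

1 3.205 14.758 46.337
2 2.879 10.167 87.974
3 2.390 7.004 122.532
final: 122.532 9.730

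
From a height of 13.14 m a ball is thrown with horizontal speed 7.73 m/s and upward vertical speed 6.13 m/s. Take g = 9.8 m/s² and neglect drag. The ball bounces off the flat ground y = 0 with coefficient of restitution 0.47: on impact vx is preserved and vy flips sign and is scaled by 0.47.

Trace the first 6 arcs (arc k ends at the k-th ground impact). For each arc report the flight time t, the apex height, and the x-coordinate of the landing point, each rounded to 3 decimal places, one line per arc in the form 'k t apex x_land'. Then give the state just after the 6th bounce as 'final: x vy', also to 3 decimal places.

1 2.378 15.057 18.386
2 1.648 3.326 31.123
3 0.774 0.735 37.110
4 0.364 0.162 39.923
5 0.171 0.036 41.246
6 0.080 0.008 41.867
final: 41.867 0.185

Arc 1: start y=13.140, vy=6.130 → t=2.378, apex=15.057, x_land=18.386, impact vy=-17.179
  bounce: vy ← 0.47·17.179 = 8.074
Arc 2: start y=0.000, vy=8.074 → t=1.648, apex=3.326, x_land=31.123, impact vy=-8.074
  bounce: vy ← 0.47·8.074 = 3.795
Arc 3: start y=0.000, vy=3.795 → t=0.774, apex=0.735, x_land=37.110, impact vy=-3.795
  bounce: vy ← 0.47·3.795 = 1.784
Arc 4: start y=0.000, vy=1.784 → t=0.364, apex=0.162, x_land=39.923, impact vy=-1.784
  bounce: vy ← 0.47·1.784 = 0.838
Arc 5: start y=0.000, vy=0.838 → t=0.171, apex=0.036, x_land=41.246, impact vy=-0.838
  bounce: vy ← 0.47·0.838 = 0.394
Arc 6: start y=0.000, vy=0.394 → t=0.080, apex=0.008, x_land=41.867, impact vy=-0.394
  bounce: vy ← 0.47·0.394 = 0.185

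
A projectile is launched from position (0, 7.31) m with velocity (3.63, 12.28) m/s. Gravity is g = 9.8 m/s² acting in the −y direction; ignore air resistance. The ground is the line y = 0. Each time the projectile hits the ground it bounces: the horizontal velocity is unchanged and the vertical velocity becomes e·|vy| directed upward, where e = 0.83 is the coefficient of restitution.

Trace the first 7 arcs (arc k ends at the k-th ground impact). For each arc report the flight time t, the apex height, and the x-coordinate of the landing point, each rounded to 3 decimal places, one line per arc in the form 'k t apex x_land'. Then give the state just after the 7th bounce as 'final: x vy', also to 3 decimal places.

1 3.003 15.004 10.901
2 2.905 10.336 21.445
3 2.411 7.121 30.197
4 2.001 4.905 37.461
5 1.661 3.379 43.490
6 1.379 2.328 48.494
7 1.144 1.604 52.647
final: 52.647 4.653

Arc 1: start y=7.310, vy=12.280 → t=3.003, apex=15.004, x_land=10.901, impact vy=-17.149
  bounce: vy ← 0.83·17.149 = 14.233
Arc 2: start y=0.000, vy=14.233 → t=2.905, apex=10.336, x_land=21.445, impact vy=-14.233
  bounce: vy ← 0.83·14.233 = 11.814
Arc 3: start y=0.000, vy=11.814 → t=2.411, apex=7.121, x_land=30.197, impact vy=-11.814
  bounce: vy ← 0.83·11.814 = 9.805
Arc 4: start y=0.000, vy=9.805 → t=2.001, apex=4.905, x_land=37.461, impact vy=-9.805
  bounce: vy ← 0.83·9.805 = 8.138
Arc 5: start y=0.000, vy=8.138 → t=1.661, apex=3.379, x_land=43.490, impact vy=-8.138
  bounce: vy ← 0.83·8.138 = 6.755
Arc 6: start y=0.000, vy=6.755 → t=1.379, apex=2.328, x_land=48.494, impact vy=-6.755
  bounce: vy ← 0.83·6.755 = 5.607
Arc 7: start y=0.000, vy=5.607 → t=1.144, apex=1.604, x_land=52.647, impact vy=-5.607
  bounce: vy ← 0.83·5.607 = 4.653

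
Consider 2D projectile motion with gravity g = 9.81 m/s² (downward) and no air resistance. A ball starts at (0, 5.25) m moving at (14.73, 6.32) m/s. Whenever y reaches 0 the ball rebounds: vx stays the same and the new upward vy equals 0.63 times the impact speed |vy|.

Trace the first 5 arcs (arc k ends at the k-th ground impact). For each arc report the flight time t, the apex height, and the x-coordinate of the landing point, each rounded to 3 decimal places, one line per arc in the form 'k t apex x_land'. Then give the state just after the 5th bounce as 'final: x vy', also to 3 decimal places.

Arc 1: start y=5.250, vy=6.320 → t=1.863, apex=7.286, x_land=27.442, impact vy=-11.956
  bounce: vy ← 0.63·11.956 = 7.532
Arc 2: start y=0.000, vy=7.532 → t=1.536, apex=2.892, x_land=50.062, impact vy=-7.532
  bounce: vy ← 0.63·7.532 = 4.745
Arc 3: start y=0.000, vy=4.745 → t=0.967, apex=1.148, x_land=64.313, impact vy=-4.745
  bounce: vy ← 0.63·4.745 = 2.990
Arc 4: start y=0.000, vy=2.990 → t=0.609, apex=0.456, x_land=73.290, impact vy=-2.990
  bounce: vy ← 0.63·2.990 = 1.883
Arc 5: start y=0.000, vy=1.883 → t=0.384, apex=0.181, x_land=78.947, impact vy=-1.883
  bounce: vy ← 0.63·1.883 = 1.187

1 1.863 7.286 27.442
2 1.536 2.892 50.062
3 0.967 1.148 64.313
4 0.609 0.456 73.290
5 0.384 0.181 78.947
final: 78.947 1.187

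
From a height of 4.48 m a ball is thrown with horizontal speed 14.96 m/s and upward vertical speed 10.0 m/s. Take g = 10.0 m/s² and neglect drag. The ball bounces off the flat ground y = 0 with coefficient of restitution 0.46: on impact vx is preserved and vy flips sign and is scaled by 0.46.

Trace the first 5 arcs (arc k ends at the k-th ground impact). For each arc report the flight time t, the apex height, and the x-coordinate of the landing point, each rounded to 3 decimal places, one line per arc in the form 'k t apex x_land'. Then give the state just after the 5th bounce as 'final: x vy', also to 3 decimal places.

Arc 1: start y=4.480, vy=10.000 → t=2.377, apex=9.480, x_land=35.559, impact vy=-13.770
  bounce: vy ← 0.46·13.770 = 6.334
Arc 2: start y=0.000, vy=6.334 → t=1.267, apex=2.006, x_land=54.511, impact vy=-6.334
  bounce: vy ← 0.46·6.334 = 2.914
Arc 3: start y=0.000, vy=2.914 → t=0.583, apex=0.424, x_land=63.228, impact vy=-2.914
  bounce: vy ← 0.46·2.914 = 1.340
Arc 4: start y=0.000, vy=1.340 → t=0.268, apex=0.090, x_land=67.238, impact vy=-1.340
  bounce: vy ← 0.46·1.340 = 0.617
Arc 5: start y=0.000, vy=0.617 → t=0.123, apex=0.019, x_land=69.083, impact vy=-0.617
  bounce: vy ← 0.46·0.617 = 0.284

1 2.377 9.480 35.559
2 1.267 2.006 54.511
3 0.583 0.424 63.228
4 0.268 0.090 67.238
5 0.123 0.019 69.083
final: 69.083 0.284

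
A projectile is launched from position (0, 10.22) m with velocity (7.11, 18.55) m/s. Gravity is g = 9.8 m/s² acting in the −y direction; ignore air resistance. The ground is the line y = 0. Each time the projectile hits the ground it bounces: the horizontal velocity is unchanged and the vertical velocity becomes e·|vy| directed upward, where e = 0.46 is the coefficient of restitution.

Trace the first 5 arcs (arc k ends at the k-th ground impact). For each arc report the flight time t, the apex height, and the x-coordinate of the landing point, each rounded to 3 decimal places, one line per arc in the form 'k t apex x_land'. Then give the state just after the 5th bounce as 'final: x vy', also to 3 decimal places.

Arc 1: start y=10.220, vy=18.550 → t=4.274, apex=27.776, x_land=30.386, impact vy=-23.333
  bounce: vy ← 0.46·23.333 = 10.733
Arc 2: start y=0.000, vy=10.733 → t=2.190, apex=5.877, x_land=45.960, impact vy=-10.733
  bounce: vy ← 0.46·10.733 = 4.937
Arc 3: start y=0.000, vy=4.937 → t=1.008, apex=1.244, x_land=53.124, impact vy=-4.937
  bounce: vy ← 0.46·4.937 = 2.271
Arc 4: start y=0.000, vy=2.271 → t=0.463, apex=0.263, x_land=56.420, impact vy=-2.271
  bounce: vy ← 0.46·2.271 = 1.045
Arc 5: start y=0.000, vy=1.045 → t=0.213, apex=0.056, x_land=57.935, impact vy=-1.045
  bounce: vy ← 0.46·1.045 = 0.481

1 4.274 27.776 30.386
2 2.190 5.877 45.960
3 1.008 1.244 53.124
4 0.463 0.263 56.420
5 0.213 0.056 57.935
final: 57.935 0.481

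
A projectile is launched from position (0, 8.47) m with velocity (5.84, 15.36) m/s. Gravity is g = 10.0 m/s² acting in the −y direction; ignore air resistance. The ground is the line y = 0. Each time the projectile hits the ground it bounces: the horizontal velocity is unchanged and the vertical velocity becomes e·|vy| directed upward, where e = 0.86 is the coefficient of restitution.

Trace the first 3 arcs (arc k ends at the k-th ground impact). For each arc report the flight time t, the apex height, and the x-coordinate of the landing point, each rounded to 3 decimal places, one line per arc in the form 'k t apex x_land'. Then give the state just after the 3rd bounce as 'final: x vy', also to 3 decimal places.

1 3.549 20.266 20.728
2 3.463 14.989 40.951
3 2.978 11.086 58.343
final: 58.343 12.806

Arc 1: start y=8.470, vy=15.360 → t=3.549, apex=20.266, x_land=20.728, impact vy=-20.133
  bounce: vy ← 0.86·20.133 = 17.314
Arc 2: start y=0.000, vy=17.314 → t=3.463, apex=14.989, x_land=40.951, impact vy=-17.314
  bounce: vy ← 0.86·17.314 = 14.890
Arc 3: start y=0.000, vy=14.890 → t=2.978, apex=11.086, x_land=58.343, impact vy=-14.890
  bounce: vy ← 0.86·14.890 = 12.806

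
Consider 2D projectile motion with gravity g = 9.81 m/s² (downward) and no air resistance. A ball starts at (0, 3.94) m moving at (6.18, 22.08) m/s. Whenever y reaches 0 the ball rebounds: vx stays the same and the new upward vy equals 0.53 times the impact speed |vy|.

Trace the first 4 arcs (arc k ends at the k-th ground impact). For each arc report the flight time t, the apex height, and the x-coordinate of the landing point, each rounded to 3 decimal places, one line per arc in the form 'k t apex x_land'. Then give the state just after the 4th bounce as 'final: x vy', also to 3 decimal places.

1 4.673 28.788 28.882
2 2.568 8.087 44.752
3 1.361 2.272 53.163
4 0.721 0.638 57.621
final: 57.621 1.875

Arc 1: start y=3.940, vy=22.080 → t=4.673, apex=28.788, x_land=28.882, impact vy=-23.766
  bounce: vy ← 0.53·23.766 = 12.596
Arc 2: start y=0.000, vy=12.596 → t=2.568, apex=8.087, x_land=44.752, impact vy=-12.596
  bounce: vy ← 0.53·12.596 = 6.676
Arc 3: start y=0.000, vy=6.676 → t=1.361, apex=2.272, x_land=53.163, impact vy=-6.676
  bounce: vy ← 0.53·6.676 = 3.538
Arc 4: start y=0.000, vy=3.538 → t=0.721, apex=0.638, x_land=57.621, impact vy=-3.538
  bounce: vy ← 0.53·3.538 = 1.875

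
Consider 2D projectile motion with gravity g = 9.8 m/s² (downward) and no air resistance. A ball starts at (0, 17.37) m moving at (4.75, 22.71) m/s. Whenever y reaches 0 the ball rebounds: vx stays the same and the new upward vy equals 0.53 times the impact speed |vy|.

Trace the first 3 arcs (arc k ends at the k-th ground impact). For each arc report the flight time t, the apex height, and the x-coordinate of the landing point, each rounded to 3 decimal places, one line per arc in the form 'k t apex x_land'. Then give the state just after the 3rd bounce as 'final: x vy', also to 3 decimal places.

1 5.303 43.683 25.190
2 3.165 12.271 40.223
3 1.677 3.447 48.191
final: 48.191 4.356

Arc 1: start y=17.370, vy=22.710 → t=5.303, apex=43.683, x_land=25.190, impact vy=-29.261
  bounce: vy ← 0.53·29.261 = 15.508
Arc 2: start y=0.000, vy=15.508 → t=3.165, apex=12.271, x_land=40.223, impact vy=-15.508
  bounce: vy ← 0.53·15.508 = 8.219
Arc 3: start y=0.000, vy=8.219 → t=1.677, apex=3.447, x_land=48.191, impact vy=-8.219
  bounce: vy ← 0.53·8.219 = 4.356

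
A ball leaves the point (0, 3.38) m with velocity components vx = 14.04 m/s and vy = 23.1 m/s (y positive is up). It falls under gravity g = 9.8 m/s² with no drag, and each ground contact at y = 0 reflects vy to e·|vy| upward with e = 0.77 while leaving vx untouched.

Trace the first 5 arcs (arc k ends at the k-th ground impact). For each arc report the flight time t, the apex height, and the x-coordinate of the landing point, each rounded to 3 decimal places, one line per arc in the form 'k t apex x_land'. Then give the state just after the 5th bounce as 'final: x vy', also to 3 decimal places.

Arc 1: start y=3.380, vy=23.100 → t=4.856, apex=30.605, x_land=68.183, impact vy=-24.492
  bounce: vy ← 0.77·24.492 = 18.859
Arc 2: start y=0.000, vy=18.859 → t=3.849, apex=18.146, x_land=122.219, impact vy=-18.859
  bounce: vy ← 0.77·18.859 = 14.521
Arc 3: start y=0.000, vy=14.521 → t=2.964, apex=10.759, x_land=163.827, impact vy=-14.521
  bounce: vy ← 0.77·14.521 = 11.181
Arc 4: start y=0.000, vy=11.181 → t=2.282, apex=6.379, x_land=195.865, impact vy=-11.181
  bounce: vy ← 0.77·11.181 = 8.610
Arc 5: start y=0.000, vy=8.610 → t=1.757, apex=3.782, x_land=220.535, impact vy=-8.610
  bounce: vy ← 0.77·8.610 = 6.629

1 4.856 30.605 68.183
2 3.849 18.146 122.219
3 2.964 10.759 163.827
4 2.282 6.379 195.865
5 1.757 3.782 220.535
final: 220.535 6.629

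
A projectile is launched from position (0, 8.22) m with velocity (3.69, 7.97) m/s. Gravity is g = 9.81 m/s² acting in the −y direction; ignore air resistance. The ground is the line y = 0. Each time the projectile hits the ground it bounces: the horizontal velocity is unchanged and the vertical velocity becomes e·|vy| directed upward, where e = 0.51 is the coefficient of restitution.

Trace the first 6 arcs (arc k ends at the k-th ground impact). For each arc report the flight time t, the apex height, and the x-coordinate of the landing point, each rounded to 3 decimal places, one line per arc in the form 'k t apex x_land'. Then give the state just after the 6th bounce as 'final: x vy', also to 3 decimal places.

Arc 1: start y=8.220, vy=7.970 → t=2.341, apex=11.458, x_land=8.638, impact vy=-14.993
  bounce: vy ← 0.51·14.993 = 7.647
Arc 2: start y=0.000, vy=7.647 → t=1.559, apex=2.980, x_land=14.390, impact vy=-7.647
  bounce: vy ← 0.51·7.647 = 3.900
Arc 3: start y=0.000, vy=3.900 → t=0.795, apex=0.775, x_land=17.324, impact vy=-3.900
  bounce: vy ← 0.51·3.900 = 1.989
Arc 4: start y=0.000, vy=1.989 → t=0.405, apex=0.202, x_land=18.820, impact vy=-1.989
  bounce: vy ← 0.51·1.989 = 1.014
Arc 5: start y=0.000, vy=1.014 → t=0.207, apex=0.052, x_land=19.583, impact vy=-1.014
  bounce: vy ← 0.51·1.014 = 0.517
Arc 6: start y=0.000, vy=0.517 → t=0.105, apex=0.014, x_land=19.972, impact vy=-0.517
  bounce: vy ← 0.51·0.517 = 0.264

1 2.341 11.458 8.638
2 1.559 2.980 14.390
3 0.795 0.775 17.324
4 0.405 0.202 18.820
5 0.207 0.052 19.583
6 0.105 0.014 19.972
final: 19.972 0.264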